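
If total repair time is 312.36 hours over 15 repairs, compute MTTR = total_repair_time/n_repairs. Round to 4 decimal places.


total_repair_time = 312.36
n_repairs = 15
MTTR = 312.36 / 15
MTTR = 20.824

20.824


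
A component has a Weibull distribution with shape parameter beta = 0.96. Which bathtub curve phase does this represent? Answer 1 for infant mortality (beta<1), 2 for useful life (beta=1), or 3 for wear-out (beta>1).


beta = 0.96
Compare beta to 1:
beta < 1 => infant mortality (phase 1)
beta = 1 => useful life (phase 2)
beta > 1 => wear-out (phase 3)
Since beta = 0.96, this is infant mortality (decreasing failure rate)
Phase = 1

1


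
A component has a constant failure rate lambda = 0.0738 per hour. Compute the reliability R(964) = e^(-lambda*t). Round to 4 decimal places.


lambda = 0.0738
t = 964
lambda * t = 71.1432
R(t) = e^(-71.1432)
R(t) = 0.0

0.0


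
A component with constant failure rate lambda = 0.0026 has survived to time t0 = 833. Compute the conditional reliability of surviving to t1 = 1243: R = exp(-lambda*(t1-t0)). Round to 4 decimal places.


lambda = 0.0026
t0 = 833, t1 = 1243
t1 - t0 = 410
lambda * (t1-t0) = 0.0026 * 410 = 1.066
R = exp(-1.066)
R = 0.3444

0.3444


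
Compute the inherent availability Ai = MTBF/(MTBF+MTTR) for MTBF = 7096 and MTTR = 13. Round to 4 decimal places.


MTBF = 7096
MTTR = 13
MTBF + MTTR = 7109
Ai = 7096 / 7109
Ai = 0.9982

0.9982


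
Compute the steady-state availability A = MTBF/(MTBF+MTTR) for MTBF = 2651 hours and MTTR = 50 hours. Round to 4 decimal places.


MTBF = 2651
MTTR = 50
MTBF + MTTR = 2701
A = 2651 / 2701
A = 0.9815

0.9815


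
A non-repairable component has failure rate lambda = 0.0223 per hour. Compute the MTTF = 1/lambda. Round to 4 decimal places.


lambda = 0.0223
MTTF = 1 / 0.0223
MTTF = 44.843

44.843


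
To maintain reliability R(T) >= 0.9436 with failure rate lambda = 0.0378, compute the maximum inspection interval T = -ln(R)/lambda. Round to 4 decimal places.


R_target = 0.9436
lambda = 0.0378
-ln(0.9436) = 0.0581
T = 0.0581 / 0.0378
T = 1.5358

1.5358


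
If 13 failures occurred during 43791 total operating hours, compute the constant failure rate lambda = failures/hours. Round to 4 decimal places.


failures = 13
total_hours = 43791
lambda = 13 / 43791
lambda = 0.0003

0.0003


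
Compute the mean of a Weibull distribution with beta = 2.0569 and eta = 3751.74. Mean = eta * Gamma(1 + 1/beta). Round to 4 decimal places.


beta = 2.0569, eta = 3751.74
1/beta = 0.4862
1 + 1/beta = 1.4862
Gamma(1.4862) = 0.8859
Mean = 3751.74 * 0.8859
Mean = 3323.5137

3323.5137


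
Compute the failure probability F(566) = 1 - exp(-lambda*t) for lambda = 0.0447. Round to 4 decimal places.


lambda = 0.0447, t = 566
lambda * t = 25.3002
exp(-25.3002) = 0.0
F(t) = 1 - 0.0
F(t) = 1.0

1.0


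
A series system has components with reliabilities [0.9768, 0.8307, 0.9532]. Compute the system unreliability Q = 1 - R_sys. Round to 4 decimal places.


Components: [0.9768, 0.8307, 0.9532]
After component 1: product = 0.9768
After component 2: product = 0.8114
After component 3: product = 0.7735
R_sys = 0.7735
Q = 1 - 0.7735 = 0.2265

0.2265


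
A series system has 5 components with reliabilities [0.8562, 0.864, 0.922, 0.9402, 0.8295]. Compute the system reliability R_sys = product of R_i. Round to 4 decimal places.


Components: [0.8562, 0.864, 0.922, 0.9402, 0.8295]
After component 1 (R=0.8562): product = 0.8562
After component 2 (R=0.864): product = 0.7398
After component 3 (R=0.922): product = 0.6821
After component 4 (R=0.9402): product = 0.6413
After component 5 (R=0.8295): product = 0.5319
R_sys = 0.5319

0.5319


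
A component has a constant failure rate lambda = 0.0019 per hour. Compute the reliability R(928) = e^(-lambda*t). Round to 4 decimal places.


lambda = 0.0019
t = 928
lambda * t = 1.7632
R(t) = e^(-1.7632)
R(t) = 0.1715

0.1715


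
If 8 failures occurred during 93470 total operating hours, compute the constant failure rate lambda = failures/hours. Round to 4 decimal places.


failures = 8
total_hours = 93470
lambda = 8 / 93470
lambda = 0.0001

0.0001


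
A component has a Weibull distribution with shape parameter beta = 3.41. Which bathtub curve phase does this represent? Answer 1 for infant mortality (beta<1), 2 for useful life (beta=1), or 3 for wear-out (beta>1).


beta = 3.41
Compare beta to 1:
beta < 1 => infant mortality (phase 1)
beta = 1 => useful life (phase 2)
beta > 1 => wear-out (phase 3)
Since beta = 3.41, this is wear-out (increasing failure rate)
Phase = 3

3


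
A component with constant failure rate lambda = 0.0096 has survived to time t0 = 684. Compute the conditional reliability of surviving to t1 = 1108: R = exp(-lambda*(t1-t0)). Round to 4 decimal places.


lambda = 0.0096
t0 = 684, t1 = 1108
t1 - t0 = 424
lambda * (t1-t0) = 0.0096 * 424 = 4.0704
R = exp(-4.0704)
R = 0.0171

0.0171


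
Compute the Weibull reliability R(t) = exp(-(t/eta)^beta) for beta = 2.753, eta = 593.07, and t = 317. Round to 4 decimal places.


beta = 2.753, eta = 593.07, t = 317
t/eta = 317 / 593.07 = 0.5345
(t/eta)^beta = 0.5345^2.753 = 0.1783
R(t) = exp(-0.1783)
R(t) = 0.8367

0.8367


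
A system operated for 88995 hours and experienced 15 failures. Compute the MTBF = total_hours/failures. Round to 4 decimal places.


total_hours = 88995
failures = 15
MTBF = 88995 / 15
MTBF = 5933.0

5933.0


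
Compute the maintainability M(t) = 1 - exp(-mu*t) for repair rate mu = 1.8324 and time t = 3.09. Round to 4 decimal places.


mu = 1.8324, t = 3.09
mu * t = 1.8324 * 3.09 = 5.6621
exp(-5.6621) = 0.0035
M(t) = 1 - 0.0035
M(t) = 0.9965

0.9965


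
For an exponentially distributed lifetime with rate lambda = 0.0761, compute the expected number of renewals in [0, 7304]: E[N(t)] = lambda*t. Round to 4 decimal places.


lambda = 0.0761
t = 7304
E[N(t)] = lambda * t
E[N(t)] = 0.0761 * 7304
E[N(t)] = 555.8344

555.8344


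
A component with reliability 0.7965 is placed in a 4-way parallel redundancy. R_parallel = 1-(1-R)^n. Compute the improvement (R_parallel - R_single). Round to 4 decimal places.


R_single = 0.7965, n = 4
1 - R_single = 0.2035
(1 - R_single)^n = 0.2035^4 = 0.0017
R_parallel = 1 - 0.0017 = 0.9983
Improvement = 0.9983 - 0.7965
Improvement = 0.2018

0.2018


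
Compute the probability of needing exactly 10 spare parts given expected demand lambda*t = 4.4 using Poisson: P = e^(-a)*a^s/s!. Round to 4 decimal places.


a = 4.4, s = 10
e^(-a) = e^(-4.4) = 0.0123
a^s = 4.4^10 = 2719736.0938
s! = 3628800
P = 0.0123 * 2719736.0938 / 3628800
P = 0.0092

0.0092


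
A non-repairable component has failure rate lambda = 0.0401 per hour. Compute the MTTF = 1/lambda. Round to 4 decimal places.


lambda = 0.0401
MTTF = 1 / 0.0401
MTTF = 24.9377

24.9377


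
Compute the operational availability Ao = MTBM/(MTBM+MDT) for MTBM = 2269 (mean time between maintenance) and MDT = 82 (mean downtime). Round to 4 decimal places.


MTBM = 2269
MDT = 82
MTBM + MDT = 2351
Ao = 2269 / 2351
Ao = 0.9651

0.9651


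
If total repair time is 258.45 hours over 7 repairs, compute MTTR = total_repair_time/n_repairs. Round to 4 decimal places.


total_repair_time = 258.45
n_repairs = 7
MTTR = 258.45 / 7
MTTR = 36.9214

36.9214


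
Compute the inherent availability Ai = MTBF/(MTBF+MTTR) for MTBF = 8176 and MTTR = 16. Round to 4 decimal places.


MTBF = 8176
MTTR = 16
MTBF + MTTR = 8192
Ai = 8176 / 8192
Ai = 0.998

0.998


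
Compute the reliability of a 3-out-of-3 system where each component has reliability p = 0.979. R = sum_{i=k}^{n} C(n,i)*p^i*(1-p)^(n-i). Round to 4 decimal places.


k = 3, n = 3, p = 0.979
i=3: C(3,3)=1 * 0.979^3 * 0.021^0 = 0.9383
R = sum of terms = 0.9383

0.9383


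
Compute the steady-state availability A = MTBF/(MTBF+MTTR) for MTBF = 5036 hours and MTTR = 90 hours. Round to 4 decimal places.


MTBF = 5036
MTTR = 90
MTBF + MTTR = 5126
A = 5036 / 5126
A = 0.9824

0.9824


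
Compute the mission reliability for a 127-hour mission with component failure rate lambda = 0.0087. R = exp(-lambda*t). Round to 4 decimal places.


lambda = 0.0087
mission_time = 127
lambda * t = 0.0087 * 127 = 1.1049
R = exp(-1.1049)
R = 0.3312

0.3312


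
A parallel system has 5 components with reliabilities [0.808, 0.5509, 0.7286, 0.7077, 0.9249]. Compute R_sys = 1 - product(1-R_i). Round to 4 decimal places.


Components: [0.808, 0.5509, 0.7286, 0.7077, 0.9249]
(1 - 0.808) = 0.192, running product = 0.192
(1 - 0.5509) = 0.4491, running product = 0.0862
(1 - 0.7286) = 0.2714, running product = 0.0234
(1 - 0.7077) = 0.2923, running product = 0.0068
(1 - 0.9249) = 0.0751, running product = 0.0005
Product of (1-R_i) = 0.0005
R_sys = 1 - 0.0005 = 0.9995

0.9995


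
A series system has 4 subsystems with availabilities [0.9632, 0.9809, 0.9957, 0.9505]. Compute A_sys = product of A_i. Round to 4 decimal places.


Subsystems: [0.9632, 0.9809, 0.9957, 0.9505]
After subsystem 1 (A=0.9632): product = 0.9632
After subsystem 2 (A=0.9809): product = 0.9448
After subsystem 3 (A=0.9957): product = 0.9407
After subsystem 4 (A=0.9505): product = 0.8942
A_sys = 0.8942

0.8942


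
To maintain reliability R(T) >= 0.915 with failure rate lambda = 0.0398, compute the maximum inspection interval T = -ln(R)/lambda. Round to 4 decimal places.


R_target = 0.915
lambda = 0.0398
-ln(0.915) = 0.0888
T = 0.0888 / 0.0398
T = 2.2319

2.2319


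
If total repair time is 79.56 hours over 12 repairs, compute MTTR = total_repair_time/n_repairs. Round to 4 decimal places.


total_repair_time = 79.56
n_repairs = 12
MTTR = 79.56 / 12
MTTR = 6.63

6.63


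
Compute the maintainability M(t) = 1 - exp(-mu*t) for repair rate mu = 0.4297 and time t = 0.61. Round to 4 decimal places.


mu = 0.4297, t = 0.61
mu * t = 0.4297 * 0.61 = 0.2621
exp(-0.2621) = 0.7694
M(t) = 1 - 0.7694
M(t) = 0.2306

0.2306


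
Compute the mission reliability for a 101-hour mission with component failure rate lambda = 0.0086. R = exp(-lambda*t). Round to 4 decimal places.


lambda = 0.0086
mission_time = 101
lambda * t = 0.0086 * 101 = 0.8686
R = exp(-0.8686)
R = 0.4195

0.4195


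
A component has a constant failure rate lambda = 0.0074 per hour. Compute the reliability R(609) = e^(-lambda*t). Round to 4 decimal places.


lambda = 0.0074
t = 609
lambda * t = 4.5066
R(t) = e^(-4.5066)
R(t) = 0.011

0.011


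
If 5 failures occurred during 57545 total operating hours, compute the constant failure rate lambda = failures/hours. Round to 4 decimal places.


failures = 5
total_hours = 57545
lambda = 5 / 57545
lambda = 0.0001

0.0001


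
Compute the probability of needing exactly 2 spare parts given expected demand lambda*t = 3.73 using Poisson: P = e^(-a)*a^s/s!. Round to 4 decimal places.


a = 3.73, s = 2
e^(-a) = e^(-3.73) = 0.024
a^s = 3.73^2 = 13.9129
s! = 2
P = 0.024 * 13.9129 / 2
P = 0.1669

0.1669


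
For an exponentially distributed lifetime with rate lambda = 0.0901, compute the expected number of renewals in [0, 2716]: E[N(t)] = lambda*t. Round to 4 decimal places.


lambda = 0.0901
t = 2716
E[N(t)] = lambda * t
E[N(t)] = 0.0901 * 2716
E[N(t)] = 244.7116

244.7116


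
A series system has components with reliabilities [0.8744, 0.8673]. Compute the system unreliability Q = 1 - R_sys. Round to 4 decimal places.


Components: [0.8744, 0.8673]
After component 1: product = 0.8744
After component 2: product = 0.7584
R_sys = 0.7584
Q = 1 - 0.7584 = 0.2416

0.2416


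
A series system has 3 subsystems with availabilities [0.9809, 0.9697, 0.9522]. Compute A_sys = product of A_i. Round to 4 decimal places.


Subsystems: [0.9809, 0.9697, 0.9522]
After subsystem 1 (A=0.9809): product = 0.9809
After subsystem 2 (A=0.9697): product = 0.9512
After subsystem 3 (A=0.9522): product = 0.9057
A_sys = 0.9057

0.9057


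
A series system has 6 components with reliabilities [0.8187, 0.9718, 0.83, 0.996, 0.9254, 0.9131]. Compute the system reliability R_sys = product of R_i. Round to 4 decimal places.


Components: [0.8187, 0.9718, 0.83, 0.996, 0.9254, 0.9131]
After component 1 (R=0.8187): product = 0.8187
After component 2 (R=0.9718): product = 0.7956
After component 3 (R=0.83): product = 0.6604
After component 4 (R=0.996): product = 0.6577
After component 5 (R=0.9254): product = 0.6087
After component 6 (R=0.9131): product = 0.5558
R_sys = 0.5558

0.5558


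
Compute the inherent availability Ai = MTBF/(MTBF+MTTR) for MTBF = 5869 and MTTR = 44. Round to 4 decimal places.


MTBF = 5869
MTTR = 44
MTBF + MTTR = 5913
Ai = 5869 / 5913
Ai = 0.9926

0.9926


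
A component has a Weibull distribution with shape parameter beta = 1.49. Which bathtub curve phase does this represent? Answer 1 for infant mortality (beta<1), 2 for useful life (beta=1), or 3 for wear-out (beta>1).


beta = 1.49
Compare beta to 1:
beta < 1 => infant mortality (phase 1)
beta = 1 => useful life (phase 2)
beta > 1 => wear-out (phase 3)
Since beta = 1.49, this is wear-out (increasing failure rate)
Phase = 3

3


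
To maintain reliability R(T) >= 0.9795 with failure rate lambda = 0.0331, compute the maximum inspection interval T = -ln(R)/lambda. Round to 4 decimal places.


R_target = 0.9795
lambda = 0.0331
-ln(0.9795) = 0.0207
T = 0.0207 / 0.0331
T = 0.6258

0.6258


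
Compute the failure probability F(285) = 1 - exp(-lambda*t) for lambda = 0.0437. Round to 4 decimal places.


lambda = 0.0437, t = 285
lambda * t = 12.4545
exp(-12.4545) = 0.0
F(t) = 1 - 0.0
F(t) = 1.0

1.0


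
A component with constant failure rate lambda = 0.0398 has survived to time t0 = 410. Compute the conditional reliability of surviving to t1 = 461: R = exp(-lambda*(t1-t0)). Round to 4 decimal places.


lambda = 0.0398
t0 = 410, t1 = 461
t1 - t0 = 51
lambda * (t1-t0) = 0.0398 * 51 = 2.0298
R = exp(-2.0298)
R = 0.1314

0.1314


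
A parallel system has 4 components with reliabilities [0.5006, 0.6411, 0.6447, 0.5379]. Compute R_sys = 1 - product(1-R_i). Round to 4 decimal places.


Components: [0.5006, 0.6411, 0.6447, 0.5379]
(1 - 0.5006) = 0.4994, running product = 0.4994
(1 - 0.6411) = 0.3589, running product = 0.1792
(1 - 0.6447) = 0.3553, running product = 0.0637
(1 - 0.5379) = 0.4621, running product = 0.0294
Product of (1-R_i) = 0.0294
R_sys = 1 - 0.0294 = 0.9706

0.9706


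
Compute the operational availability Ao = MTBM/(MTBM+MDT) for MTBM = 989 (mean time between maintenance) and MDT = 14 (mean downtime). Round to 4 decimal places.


MTBM = 989
MDT = 14
MTBM + MDT = 1003
Ao = 989 / 1003
Ao = 0.986

0.986


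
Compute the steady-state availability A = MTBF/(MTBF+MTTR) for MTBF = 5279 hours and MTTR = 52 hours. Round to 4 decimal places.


MTBF = 5279
MTTR = 52
MTBF + MTTR = 5331
A = 5279 / 5331
A = 0.9902

0.9902


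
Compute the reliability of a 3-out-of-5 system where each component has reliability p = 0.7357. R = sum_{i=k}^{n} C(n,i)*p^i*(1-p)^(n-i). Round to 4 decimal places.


k = 3, n = 5, p = 0.7357
i=3: C(5,3)=10 * 0.7357^3 * 0.2643^2 = 0.2782
i=4: C(5,4)=5 * 0.7357^4 * 0.2643^1 = 0.3871
i=5: C(5,5)=1 * 0.7357^5 * 0.2643^0 = 0.2155
R = sum of terms = 0.8808

0.8808


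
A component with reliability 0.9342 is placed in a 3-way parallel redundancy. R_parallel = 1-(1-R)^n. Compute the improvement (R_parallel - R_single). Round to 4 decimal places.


R_single = 0.9342, n = 3
1 - R_single = 0.0658
(1 - R_single)^n = 0.0658^3 = 0.0003
R_parallel = 1 - 0.0003 = 0.9997
Improvement = 0.9997 - 0.9342
Improvement = 0.0655

0.0655


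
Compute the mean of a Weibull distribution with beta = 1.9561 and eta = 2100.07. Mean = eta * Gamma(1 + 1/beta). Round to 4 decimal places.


beta = 1.9561, eta = 2100.07
1/beta = 0.5112
1 + 1/beta = 1.5112
Gamma(1.5112) = 0.8866
Mean = 2100.07 * 0.8866
Mean = 1862.01

1862.01


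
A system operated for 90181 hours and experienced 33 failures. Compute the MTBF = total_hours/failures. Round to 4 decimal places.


total_hours = 90181
failures = 33
MTBF = 90181 / 33
MTBF = 2732.7576

2732.7576


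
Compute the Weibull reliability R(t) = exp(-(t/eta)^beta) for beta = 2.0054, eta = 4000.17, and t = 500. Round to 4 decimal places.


beta = 2.0054, eta = 4000.17, t = 500
t/eta = 500 / 4000.17 = 0.125
(t/eta)^beta = 0.125^2.0054 = 0.0154
R(t) = exp(-0.0154)
R(t) = 0.9847

0.9847


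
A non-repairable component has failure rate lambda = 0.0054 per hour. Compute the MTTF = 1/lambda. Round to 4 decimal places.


lambda = 0.0054
MTTF = 1 / 0.0054
MTTF = 185.1852

185.1852


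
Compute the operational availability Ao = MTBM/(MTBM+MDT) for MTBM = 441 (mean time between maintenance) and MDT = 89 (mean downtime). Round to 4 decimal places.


MTBM = 441
MDT = 89
MTBM + MDT = 530
Ao = 441 / 530
Ao = 0.8321

0.8321


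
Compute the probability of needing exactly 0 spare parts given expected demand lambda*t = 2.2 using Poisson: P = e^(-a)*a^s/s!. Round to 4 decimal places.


a = 2.2, s = 0
e^(-a) = e^(-2.2) = 0.1108
a^s = 2.2^0 = 1.0
s! = 1
P = 0.1108 * 1.0 / 1
P = 0.1108

0.1108


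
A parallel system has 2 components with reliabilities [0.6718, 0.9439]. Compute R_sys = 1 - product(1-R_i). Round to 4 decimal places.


Components: [0.6718, 0.9439]
(1 - 0.6718) = 0.3282, running product = 0.3282
(1 - 0.9439) = 0.0561, running product = 0.0184
Product of (1-R_i) = 0.0184
R_sys = 1 - 0.0184 = 0.9816

0.9816


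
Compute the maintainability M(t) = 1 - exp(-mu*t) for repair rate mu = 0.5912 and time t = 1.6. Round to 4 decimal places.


mu = 0.5912, t = 1.6
mu * t = 0.5912 * 1.6 = 0.9459
exp(-0.9459) = 0.3883
M(t) = 1 - 0.3883
M(t) = 0.6117

0.6117


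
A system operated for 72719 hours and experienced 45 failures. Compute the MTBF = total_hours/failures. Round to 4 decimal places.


total_hours = 72719
failures = 45
MTBF = 72719 / 45
MTBF = 1615.9778

1615.9778


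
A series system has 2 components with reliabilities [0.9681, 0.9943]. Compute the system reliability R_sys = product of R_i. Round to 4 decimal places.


Components: [0.9681, 0.9943]
After component 1 (R=0.9681): product = 0.9681
After component 2 (R=0.9943): product = 0.9626
R_sys = 0.9626

0.9626


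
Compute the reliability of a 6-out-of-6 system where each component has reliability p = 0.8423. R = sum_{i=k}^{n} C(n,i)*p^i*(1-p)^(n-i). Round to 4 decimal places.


k = 6, n = 6, p = 0.8423
i=6: C(6,6)=1 * 0.8423^6 * 0.1577^0 = 0.3571
R = sum of terms = 0.3571

0.3571


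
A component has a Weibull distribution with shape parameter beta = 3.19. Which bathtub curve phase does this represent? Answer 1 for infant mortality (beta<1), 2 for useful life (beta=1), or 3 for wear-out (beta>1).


beta = 3.19
Compare beta to 1:
beta < 1 => infant mortality (phase 1)
beta = 1 => useful life (phase 2)
beta > 1 => wear-out (phase 3)
Since beta = 3.19, this is wear-out (increasing failure rate)
Phase = 3

3


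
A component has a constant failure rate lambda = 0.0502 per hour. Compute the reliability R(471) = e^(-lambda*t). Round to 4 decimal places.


lambda = 0.0502
t = 471
lambda * t = 23.6442
R(t) = e^(-23.6442)
R(t) = 0.0

0.0


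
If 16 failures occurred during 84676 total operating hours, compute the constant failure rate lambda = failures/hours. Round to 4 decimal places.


failures = 16
total_hours = 84676
lambda = 16 / 84676
lambda = 0.0002

0.0002


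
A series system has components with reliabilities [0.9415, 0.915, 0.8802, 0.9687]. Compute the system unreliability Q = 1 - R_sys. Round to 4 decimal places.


Components: [0.9415, 0.915, 0.8802, 0.9687]
After component 1: product = 0.9415
After component 2: product = 0.8615
After component 3: product = 0.7583
After component 4: product = 0.7345
R_sys = 0.7345
Q = 1 - 0.7345 = 0.2655

0.2655


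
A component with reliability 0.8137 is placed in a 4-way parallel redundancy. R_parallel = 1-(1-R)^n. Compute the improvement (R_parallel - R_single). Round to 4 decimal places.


R_single = 0.8137, n = 4
1 - R_single = 0.1863
(1 - R_single)^n = 0.1863^4 = 0.0012
R_parallel = 1 - 0.0012 = 0.9988
Improvement = 0.9988 - 0.8137
Improvement = 0.1851

0.1851


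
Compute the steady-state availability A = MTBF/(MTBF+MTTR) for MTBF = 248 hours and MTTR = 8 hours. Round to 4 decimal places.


MTBF = 248
MTTR = 8
MTBF + MTTR = 256
A = 248 / 256
A = 0.9688

0.9688


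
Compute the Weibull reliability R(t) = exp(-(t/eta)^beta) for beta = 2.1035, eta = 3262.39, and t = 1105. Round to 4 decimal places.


beta = 2.1035, eta = 3262.39, t = 1105
t/eta = 1105 / 3262.39 = 0.3387
(t/eta)^beta = 0.3387^2.1035 = 0.1026
R(t) = exp(-0.1026)
R(t) = 0.9025

0.9025


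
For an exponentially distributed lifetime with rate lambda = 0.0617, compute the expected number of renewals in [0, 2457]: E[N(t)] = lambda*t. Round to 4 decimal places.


lambda = 0.0617
t = 2457
E[N(t)] = lambda * t
E[N(t)] = 0.0617 * 2457
E[N(t)] = 151.5969

151.5969


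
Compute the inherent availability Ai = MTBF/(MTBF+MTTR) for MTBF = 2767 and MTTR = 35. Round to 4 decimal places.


MTBF = 2767
MTTR = 35
MTBF + MTTR = 2802
Ai = 2767 / 2802
Ai = 0.9875

0.9875


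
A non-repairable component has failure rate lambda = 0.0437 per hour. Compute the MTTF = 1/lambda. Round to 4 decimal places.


lambda = 0.0437
MTTF = 1 / 0.0437
MTTF = 22.8833

22.8833


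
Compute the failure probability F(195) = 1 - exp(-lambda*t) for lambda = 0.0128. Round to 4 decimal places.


lambda = 0.0128, t = 195
lambda * t = 2.496
exp(-2.496) = 0.0824
F(t) = 1 - 0.0824
F(t) = 0.9176

0.9176


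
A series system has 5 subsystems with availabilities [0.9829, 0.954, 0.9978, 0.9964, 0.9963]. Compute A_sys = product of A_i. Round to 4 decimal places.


Subsystems: [0.9829, 0.954, 0.9978, 0.9964, 0.9963]
After subsystem 1 (A=0.9829): product = 0.9829
After subsystem 2 (A=0.954): product = 0.9377
After subsystem 3 (A=0.9978): product = 0.9356
After subsystem 4 (A=0.9964): product = 0.9323
After subsystem 5 (A=0.9963): product = 0.9288
A_sys = 0.9288

0.9288


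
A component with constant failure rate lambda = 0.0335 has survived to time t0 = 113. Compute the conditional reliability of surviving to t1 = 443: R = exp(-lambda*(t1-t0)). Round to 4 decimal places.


lambda = 0.0335
t0 = 113, t1 = 443
t1 - t0 = 330
lambda * (t1-t0) = 0.0335 * 330 = 11.055
R = exp(-11.055)
R = 0.0

0.0


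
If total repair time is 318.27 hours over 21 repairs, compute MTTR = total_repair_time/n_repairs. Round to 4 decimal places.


total_repair_time = 318.27
n_repairs = 21
MTTR = 318.27 / 21
MTTR = 15.1557

15.1557


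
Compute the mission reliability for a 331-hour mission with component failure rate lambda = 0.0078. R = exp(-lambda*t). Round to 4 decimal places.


lambda = 0.0078
mission_time = 331
lambda * t = 0.0078 * 331 = 2.5818
R = exp(-2.5818)
R = 0.0756

0.0756


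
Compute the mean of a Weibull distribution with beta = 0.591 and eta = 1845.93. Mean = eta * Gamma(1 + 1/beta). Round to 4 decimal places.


beta = 0.591, eta = 1845.93
1/beta = 1.692
1 + 1/beta = 2.692
Gamma(2.692) = 1.535
Mean = 1845.93 * 1.535
Mean = 2833.4114

2833.4114


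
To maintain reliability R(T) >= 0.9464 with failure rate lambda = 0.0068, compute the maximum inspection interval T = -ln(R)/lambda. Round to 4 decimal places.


R_target = 0.9464
lambda = 0.0068
-ln(0.9464) = 0.0551
T = 0.0551 / 0.0068
T = 8.1015

8.1015


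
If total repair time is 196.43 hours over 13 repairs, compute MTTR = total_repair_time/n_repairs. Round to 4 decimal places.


total_repair_time = 196.43
n_repairs = 13
MTTR = 196.43 / 13
MTTR = 15.11

15.11


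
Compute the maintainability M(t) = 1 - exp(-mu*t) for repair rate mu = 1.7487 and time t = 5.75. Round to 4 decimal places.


mu = 1.7487, t = 5.75
mu * t = 1.7487 * 5.75 = 10.055
exp(-10.055) = 0.0
M(t) = 1 - 0.0
M(t) = 1.0

1.0


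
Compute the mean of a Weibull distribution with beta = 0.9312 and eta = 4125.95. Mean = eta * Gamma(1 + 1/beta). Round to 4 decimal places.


beta = 0.9312, eta = 4125.95
1/beta = 1.0739
1 + 1/beta = 2.0739
Gamma(2.0739) = 1.0335
Mean = 4125.95 * 1.0335
Mean = 4264.2513

4264.2513


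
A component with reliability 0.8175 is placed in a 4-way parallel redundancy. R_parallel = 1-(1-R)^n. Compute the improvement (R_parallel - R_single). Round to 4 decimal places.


R_single = 0.8175, n = 4
1 - R_single = 0.1825
(1 - R_single)^n = 0.1825^4 = 0.0011
R_parallel = 1 - 0.0011 = 0.9989
Improvement = 0.9989 - 0.8175
Improvement = 0.1814

0.1814


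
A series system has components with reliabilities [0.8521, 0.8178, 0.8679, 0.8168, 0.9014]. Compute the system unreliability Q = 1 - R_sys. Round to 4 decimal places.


Components: [0.8521, 0.8178, 0.8679, 0.8168, 0.9014]
After component 1: product = 0.8521
After component 2: product = 0.6968
After component 3: product = 0.6048
After component 4: product = 0.494
After component 5: product = 0.4453
R_sys = 0.4453
Q = 1 - 0.4453 = 0.5547

0.5547


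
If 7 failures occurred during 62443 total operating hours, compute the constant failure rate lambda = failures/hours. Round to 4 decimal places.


failures = 7
total_hours = 62443
lambda = 7 / 62443
lambda = 0.0001

0.0001


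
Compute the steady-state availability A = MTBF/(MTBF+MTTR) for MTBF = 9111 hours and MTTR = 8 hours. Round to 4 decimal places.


MTBF = 9111
MTTR = 8
MTBF + MTTR = 9119
A = 9111 / 9119
A = 0.9991

0.9991


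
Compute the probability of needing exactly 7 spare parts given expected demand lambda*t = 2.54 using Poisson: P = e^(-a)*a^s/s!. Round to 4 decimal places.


a = 2.54, s = 7
e^(-a) = e^(-2.54) = 0.0789
a^s = 2.54^7 = 682.0811
s! = 5040
P = 0.0789 * 682.0811 / 5040
P = 0.0107

0.0107


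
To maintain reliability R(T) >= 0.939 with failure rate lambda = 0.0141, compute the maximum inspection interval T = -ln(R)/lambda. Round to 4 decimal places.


R_target = 0.939
lambda = 0.0141
-ln(0.939) = 0.0629
T = 0.0629 / 0.0141
T = 4.4638

4.4638


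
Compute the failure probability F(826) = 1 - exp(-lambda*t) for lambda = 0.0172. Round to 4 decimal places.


lambda = 0.0172, t = 826
lambda * t = 14.2072
exp(-14.2072) = 0.0
F(t) = 1 - 0.0
F(t) = 1.0

1.0


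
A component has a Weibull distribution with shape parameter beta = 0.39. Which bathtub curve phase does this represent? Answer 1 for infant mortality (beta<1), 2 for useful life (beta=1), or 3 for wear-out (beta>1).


beta = 0.39
Compare beta to 1:
beta < 1 => infant mortality (phase 1)
beta = 1 => useful life (phase 2)
beta > 1 => wear-out (phase 3)
Since beta = 0.39, this is infant mortality (decreasing failure rate)
Phase = 1

1


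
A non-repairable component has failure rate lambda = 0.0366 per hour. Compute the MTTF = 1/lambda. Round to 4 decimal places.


lambda = 0.0366
MTTF = 1 / 0.0366
MTTF = 27.3224

27.3224


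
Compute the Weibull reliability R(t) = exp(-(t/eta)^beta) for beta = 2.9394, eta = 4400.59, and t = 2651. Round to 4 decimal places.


beta = 2.9394, eta = 4400.59, t = 2651
t/eta = 2651 / 4400.59 = 0.6024
(t/eta)^beta = 0.6024^2.9394 = 0.2254
R(t) = exp(-0.2254)
R(t) = 0.7982

0.7982


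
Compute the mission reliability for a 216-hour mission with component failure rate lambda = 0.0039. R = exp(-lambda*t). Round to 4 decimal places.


lambda = 0.0039
mission_time = 216
lambda * t = 0.0039 * 216 = 0.8424
R = exp(-0.8424)
R = 0.4307

0.4307


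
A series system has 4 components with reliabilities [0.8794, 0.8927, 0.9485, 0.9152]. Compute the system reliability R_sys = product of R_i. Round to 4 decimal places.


Components: [0.8794, 0.8927, 0.9485, 0.9152]
After component 1 (R=0.8794): product = 0.8794
After component 2 (R=0.8927): product = 0.785
After component 3 (R=0.9485): product = 0.7446
After component 4 (R=0.9152): product = 0.6815
R_sys = 0.6815

0.6815


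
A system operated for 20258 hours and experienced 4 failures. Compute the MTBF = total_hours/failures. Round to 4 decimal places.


total_hours = 20258
failures = 4
MTBF = 20258 / 4
MTBF = 5064.5

5064.5


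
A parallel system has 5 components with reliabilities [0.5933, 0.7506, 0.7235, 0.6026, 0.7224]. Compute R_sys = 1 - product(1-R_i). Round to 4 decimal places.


Components: [0.5933, 0.7506, 0.7235, 0.6026, 0.7224]
(1 - 0.5933) = 0.4067, running product = 0.4067
(1 - 0.7506) = 0.2494, running product = 0.1014
(1 - 0.7235) = 0.2765, running product = 0.028
(1 - 0.6026) = 0.3974, running product = 0.0111
(1 - 0.7224) = 0.2776, running product = 0.0031
Product of (1-R_i) = 0.0031
R_sys = 1 - 0.0031 = 0.9969

0.9969


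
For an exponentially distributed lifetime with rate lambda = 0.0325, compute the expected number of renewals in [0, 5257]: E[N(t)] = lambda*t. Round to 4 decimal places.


lambda = 0.0325
t = 5257
E[N(t)] = lambda * t
E[N(t)] = 0.0325 * 5257
E[N(t)] = 170.8525

170.8525


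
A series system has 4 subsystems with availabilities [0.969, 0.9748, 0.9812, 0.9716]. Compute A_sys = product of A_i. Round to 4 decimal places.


Subsystems: [0.969, 0.9748, 0.9812, 0.9716]
After subsystem 1 (A=0.969): product = 0.969
After subsystem 2 (A=0.9748): product = 0.9446
After subsystem 3 (A=0.9812): product = 0.9268
After subsystem 4 (A=0.9716): product = 0.9005
A_sys = 0.9005

0.9005


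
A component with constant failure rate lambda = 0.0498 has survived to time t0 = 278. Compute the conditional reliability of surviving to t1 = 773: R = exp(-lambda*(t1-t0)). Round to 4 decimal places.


lambda = 0.0498
t0 = 278, t1 = 773
t1 - t0 = 495
lambda * (t1-t0) = 0.0498 * 495 = 24.651
R = exp(-24.651)
R = 0.0

0.0


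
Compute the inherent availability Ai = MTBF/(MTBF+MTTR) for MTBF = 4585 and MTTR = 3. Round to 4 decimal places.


MTBF = 4585
MTTR = 3
MTBF + MTTR = 4588
Ai = 4585 / 4588
Ai = 0.9993

0.9993


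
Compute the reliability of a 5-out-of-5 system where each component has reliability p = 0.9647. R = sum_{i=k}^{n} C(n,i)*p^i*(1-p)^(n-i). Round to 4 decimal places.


k = 5, n = 5, p = 0.9647
i=5: C(5,5)=1 * 0.9647^5 * 0.0353^0 = 0.8355
R = sum of terms = 0.8355

0.8355


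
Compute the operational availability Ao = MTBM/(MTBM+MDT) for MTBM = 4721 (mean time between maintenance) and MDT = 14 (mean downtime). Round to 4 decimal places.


MTBM = 4721
MDT = 14
MTBM + MDT = 4735
Ao = 4721 / 4735
Ao = 0.997

0.997


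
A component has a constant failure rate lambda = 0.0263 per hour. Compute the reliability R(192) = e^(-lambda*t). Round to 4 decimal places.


lambda = 0.0263
t = 192
lambda * t = 5.0496
R(t) = e^(-5.0496)
R(t) = 0.0064

0.0064


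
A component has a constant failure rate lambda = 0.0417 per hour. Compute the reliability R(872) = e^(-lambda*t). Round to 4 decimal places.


lambda = 0.0417
t = 872
lambda * t = 36.3624
R(t) = e^(-36.3624)
R(t) = 0.0

0.0


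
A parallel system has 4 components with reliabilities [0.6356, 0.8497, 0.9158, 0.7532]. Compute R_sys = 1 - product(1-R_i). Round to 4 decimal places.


Components: [0.6356, 0.8497, 0.9158, 0.7532]
(1 - 0.6356) = 0.3644, running product = 0.3644
(1 - 0.8497) = 0.1503, running product = 0.0548
(1 - 0.9158) = 0.0842, running product = 0.0046
(1 - 0.7532) = 0.2468, running product = 0.0011
Product of (1-R_i) = 0.0011
R_sys = 1 - 0.0011 = 0.9989

0.9989


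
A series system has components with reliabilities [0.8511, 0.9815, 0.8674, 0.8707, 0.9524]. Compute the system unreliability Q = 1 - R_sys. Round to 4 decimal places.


Components: [0.8511, 0.9815, 0.8674, 0.8707, 0.9524]
After component 1: product = 0.8511
After component 2: product = 0.8354
After component 3: product = 0.7246
After component 4: product = 0.6309
After component 5: product = 0.6009
R_sys = 0.6009
Q = 1 - 0.6009 = 0.3991

0.3991


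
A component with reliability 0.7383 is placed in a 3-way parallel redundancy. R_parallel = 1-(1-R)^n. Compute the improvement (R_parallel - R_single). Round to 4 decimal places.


R_single = 0.7383, n = 3
1 - R_single = 0.2617
(1 - R_single)^n = 0.2617^3 = 0.0179
R_parallel = 1 - 0.0179 = 0.9821
Improvement = 0.9821 - 0.7383
Improvement = 0.2438

0.2438


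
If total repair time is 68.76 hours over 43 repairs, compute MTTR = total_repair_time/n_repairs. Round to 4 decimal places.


total_repair_time = 68.76
n_repairs = 43
MTTR = 68.76 / 43
MTTR = 1.5991

1.5991


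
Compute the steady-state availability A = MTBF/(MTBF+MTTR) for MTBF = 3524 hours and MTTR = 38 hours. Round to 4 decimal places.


MTBF = 3524
MTTR = 38
MTBF + MTTR = 3562
A = 3524 / 3562
A = 0.9893

0.9893


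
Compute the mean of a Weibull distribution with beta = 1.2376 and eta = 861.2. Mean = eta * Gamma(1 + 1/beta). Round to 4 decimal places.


beta = 1.2376, eta = 861.2
1/beta = 0.808
1 + 1/beta = 1.808
Gamma(1.808) = 0.9335
Mean = 861.2 * 0.9335
Mean = 803.9611

803.9611


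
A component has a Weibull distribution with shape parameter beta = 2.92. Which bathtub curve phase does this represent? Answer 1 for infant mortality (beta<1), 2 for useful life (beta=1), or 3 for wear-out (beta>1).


beta = 2.92
Compare beta to 1:
beta < 1 => infant mortality (phase 1)
beta = 1 => useful life (phase 2)
beta > 1 => wear-out (phase 3)
Since beta = 2.92, this is wear-out (increasing failure rate)
Phase = 3

3


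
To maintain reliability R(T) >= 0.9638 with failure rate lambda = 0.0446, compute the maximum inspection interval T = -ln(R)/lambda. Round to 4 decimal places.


R_target = 0.9638
lambda = 0.0446
-ln(0.9638) = 0.0369
T = 0.0369 / 0.0446
T = 0.8267

0.8267


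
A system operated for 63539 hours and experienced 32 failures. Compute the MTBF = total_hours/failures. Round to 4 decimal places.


total_hours = 63539
failures = 32
MTBF = 63539 / 32
MTBF = 1985.5938

1985.5938


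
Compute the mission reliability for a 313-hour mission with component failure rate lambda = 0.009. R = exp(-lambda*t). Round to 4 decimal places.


lambda = 0.009
mission_time = 313
lambda * t = 0.009 * 313 = 2.817
R = exp(-2.817)
R = 0.0598

0.0598


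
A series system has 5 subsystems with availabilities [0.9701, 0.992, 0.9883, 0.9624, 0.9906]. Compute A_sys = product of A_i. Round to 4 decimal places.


Subsystems: [0.9701, 0.992, 0.9883, 0.9624, 0.9906]
After subsystem 1 (A=0.9701): product = 0.9701
After subsystem 2 (A=0.992): product = 0.9623
After subsystem 3 (A=0.9883): product = 0.9511
After subsystem 4 (A=0.9624): product = 0.9153
After subsystem 5 (A=0.9906): product = 0.9067
A_sys = 0.9067

0.9067


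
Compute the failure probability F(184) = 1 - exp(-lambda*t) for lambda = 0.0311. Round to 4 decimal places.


lambda = 0.0311, t = 184
lambda * t = 5.7224
exp(-5.7224) = 0.0033
F(t) = 1 - 0.0033
F(t) = 0.9967

0.9967


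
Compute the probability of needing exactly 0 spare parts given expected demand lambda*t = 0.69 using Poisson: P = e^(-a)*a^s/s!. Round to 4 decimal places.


a = 0.69, s = 0
e^(-a) = e^(-0.69) = 0.5016
a^s = 0.69^0 = 1.0
s! = 1
P = 0.5016 * 1.0 / 1
P = 0.5016

0.5016


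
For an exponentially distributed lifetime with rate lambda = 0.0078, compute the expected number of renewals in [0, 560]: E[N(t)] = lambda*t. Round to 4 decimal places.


lambda = 0.0078
t = 560
E[N(t)] = lambda * t
E[N(t)] = 0.0078 * 560
E[N(t)] = 4.368

4.368


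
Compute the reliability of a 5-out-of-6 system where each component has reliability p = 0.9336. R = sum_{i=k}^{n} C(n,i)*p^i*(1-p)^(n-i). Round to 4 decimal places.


k = 5, n = 6, p = 0.9336
i=5: C(6,5)=6 * 0.9336^5 * 0.0664^1 = 0.2826
i=6: C(6,6)=1 * 0.9336^6 * 0.0664^0 = 0.6622
R = sum of terms = 0.9447

0.9447


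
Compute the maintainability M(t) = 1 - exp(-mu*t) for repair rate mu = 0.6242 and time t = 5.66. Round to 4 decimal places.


mu = 0.6242, t = 5.66
mu * t = 0.6242 * 5.66 = 3.533
exp(-3.533) = 0.0292
M(t) = 1 - 0.0292
M(t) = 0.9708

0.9708


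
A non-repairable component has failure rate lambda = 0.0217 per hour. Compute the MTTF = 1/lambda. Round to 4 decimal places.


lambda = 0.0217
MTTF = 1 / 0.0217
MTTF = 46.0829

46.0829


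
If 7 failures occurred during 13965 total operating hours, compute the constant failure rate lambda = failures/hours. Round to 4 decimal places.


failures = 7
total_hours = 13965
lambda = 7 / 13965
lambda = 0.0005

0.0005


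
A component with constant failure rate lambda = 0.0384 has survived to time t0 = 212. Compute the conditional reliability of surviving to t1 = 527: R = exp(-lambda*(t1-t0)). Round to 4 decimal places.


lambda = 0.0384
t0 = 212, t1 = 527
t1 - t0 = 315
lambda * (t1-t0) = 0.0384 * 315 = 12.096
R = exp(-12.096)
R = 0.0

0.0


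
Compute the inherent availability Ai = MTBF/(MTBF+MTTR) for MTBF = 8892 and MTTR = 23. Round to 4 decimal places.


MTBF = 8892
MTTR = 23
MTBF + MTTR = 8915
Ai = 8892 / 8915
Ai = 0.9974

0.9974


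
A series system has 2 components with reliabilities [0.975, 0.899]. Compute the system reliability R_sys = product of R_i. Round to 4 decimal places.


Components: [0.975, 0.899]
After component 1 (R=0.975): product = 0.975
After component 2 (R=0.899): product = 0.8765
R_sys = 0.8765

0.8765


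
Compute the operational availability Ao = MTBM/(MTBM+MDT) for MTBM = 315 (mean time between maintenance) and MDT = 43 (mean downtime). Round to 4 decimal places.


MTBM = 315
MDT = 43
MTBM + MDT = 358
Ao = 315 / 358
Ao = 0.8799

0.8799


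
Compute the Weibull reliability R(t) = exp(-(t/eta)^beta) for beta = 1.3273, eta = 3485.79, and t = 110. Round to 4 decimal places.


beta = 1.3273, eta = 3485.79, t = 110
t/eta = 110 / 3485.79 = 0.0316
(t/eta)^beta = 0.0316^1.3273 = 0.0102
R(t) = exp(-0.0102)
R(t) = 0.9899

0.9899


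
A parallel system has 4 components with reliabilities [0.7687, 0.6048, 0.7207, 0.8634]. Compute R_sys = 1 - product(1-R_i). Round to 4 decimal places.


Components: [0.7687, 0.6048, 0.7207, 0.8634]
(1 - 0.7687) = 0.2313, running product = 0.2313
(1 - 0.6048) = 0.3952, running product = 0.0914
(1 - 0.7207) = 0.2793, running product = 0.0255
(1 - 0.8634) = 0.1366, running product = 0.0035
Product of (1-R_i) = 0.0035
R_sys = 1 - 0.0035 = 0.9965

0.9965


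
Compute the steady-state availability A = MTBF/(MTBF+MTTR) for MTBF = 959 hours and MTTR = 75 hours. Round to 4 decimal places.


MTBF = 959
MTTR = 75
MTBF + MTTR = 1034
A = 959 / 1034
A = 0.9275

0.9275


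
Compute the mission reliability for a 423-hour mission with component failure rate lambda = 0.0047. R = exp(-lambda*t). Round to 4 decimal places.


lambda = 0.0047
mission_time = 423
lambda * t = 0.0047 * 423 = 1.9881
R = exp(-1.9881)
R = 0.137

0.137


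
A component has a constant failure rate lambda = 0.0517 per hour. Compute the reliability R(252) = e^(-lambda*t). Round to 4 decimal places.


lambda = 0.0517
t = 252
lambda * t = 13.0284
R(t) = e^(-13.0284)
R(t) = 0.0

0.0


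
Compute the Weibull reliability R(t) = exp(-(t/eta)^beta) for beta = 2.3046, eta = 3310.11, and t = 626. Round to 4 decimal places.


beta = 2.3046, eta = 3310.11, t = 626
t/eta = 626 / 3310.11 = 0.1891
(t/eta)^beta = 0.1891^2.3046 = 0.0215
R(t) = exp(-0.0215)
R(t) = 0.9787

0.9787


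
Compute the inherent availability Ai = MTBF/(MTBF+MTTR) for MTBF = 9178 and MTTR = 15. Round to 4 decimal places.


MTBF = 9178
MTTR = 15
MTBF + MTTR = 9193
Ai = 9178 / 9193
Ai = 0.9984

0.9984


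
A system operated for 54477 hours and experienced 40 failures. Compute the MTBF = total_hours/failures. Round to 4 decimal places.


total_hours = 54477
failures = 40
MTBF = 54477 / 40
MTBF = 1361.925

1361.925


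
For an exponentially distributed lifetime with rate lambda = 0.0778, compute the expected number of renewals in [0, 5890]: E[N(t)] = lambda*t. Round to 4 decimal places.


lambda = 0.0778
t = 5890
E[N(t)] = lambda * t
E[N(t)] = 0.0778 * 5890
E[N(t)] = 458.242

458.242


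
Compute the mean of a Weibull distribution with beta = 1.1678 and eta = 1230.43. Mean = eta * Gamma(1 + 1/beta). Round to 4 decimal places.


beta = 1.1678, eta = 1230.43
1/beta = 0.8563
1 + 1/beta = 1.8563
Gamma(1.8563) = 0.9475
Mean = 1230.43 * 0.9475
Mean = 1165.8858

1165.8858
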